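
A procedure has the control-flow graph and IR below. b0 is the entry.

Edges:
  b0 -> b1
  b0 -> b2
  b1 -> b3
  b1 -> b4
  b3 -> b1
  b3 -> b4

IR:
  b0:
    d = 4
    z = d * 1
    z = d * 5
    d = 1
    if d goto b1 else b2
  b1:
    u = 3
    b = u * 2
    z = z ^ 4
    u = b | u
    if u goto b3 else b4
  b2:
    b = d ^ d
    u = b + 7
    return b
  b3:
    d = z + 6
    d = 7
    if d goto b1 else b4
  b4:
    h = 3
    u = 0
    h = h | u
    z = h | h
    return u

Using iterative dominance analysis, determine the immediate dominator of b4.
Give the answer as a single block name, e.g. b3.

idom tree: b1←b0 b2←b0 b3←b1 b4←b1
Dom∩ at merges:
  b1: preds {b0,b3}: {b0} ∩ {b0,b1,b3} = {b0}; idom=b0
  b4: preds {b1,b3}: {b0,b1} ∩ {b0,b1,b3} = {b0,b1}; idom=b1

idom(b4) = b1

Answer: b1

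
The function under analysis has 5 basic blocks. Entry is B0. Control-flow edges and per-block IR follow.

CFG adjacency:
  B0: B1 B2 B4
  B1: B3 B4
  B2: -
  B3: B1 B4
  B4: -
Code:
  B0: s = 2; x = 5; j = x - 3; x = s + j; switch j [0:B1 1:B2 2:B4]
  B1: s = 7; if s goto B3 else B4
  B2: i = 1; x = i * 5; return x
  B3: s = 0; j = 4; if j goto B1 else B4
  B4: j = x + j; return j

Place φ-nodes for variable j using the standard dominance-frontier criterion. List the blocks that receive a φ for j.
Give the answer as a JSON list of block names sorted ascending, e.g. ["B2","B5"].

idom tree: B1←B0 B2←B0 B3←B1 B4←B0
Dom at joins:
  B1: preds {B0,B3}: {B0} ∩ {B0,B1,B3} = {B0}; idom=B0
  B4: preds {B0,B1,B3}: {B0} ∩ {B0,B1} ∩ {B0,B1,B3} = {B0}; idom=B0

DF walk-up:
  B1←B0: walk · to B0
  B1←B3: walk B3→B1 to B0
  B4←B0: walk · to B0
  B4←B1: walk B1 to B0
  B4←B3: walk B3→B1 to B0
  B0: DF=∅
  B1: DF={B1,B4}
  B2: DF=∅
  B3: DF={B1,B4}
  B4: DF=∅

φ for j: defs {B0,B3,B4}
  DF⁺ = {B1,B4}

Answer: ["B1", "B4"]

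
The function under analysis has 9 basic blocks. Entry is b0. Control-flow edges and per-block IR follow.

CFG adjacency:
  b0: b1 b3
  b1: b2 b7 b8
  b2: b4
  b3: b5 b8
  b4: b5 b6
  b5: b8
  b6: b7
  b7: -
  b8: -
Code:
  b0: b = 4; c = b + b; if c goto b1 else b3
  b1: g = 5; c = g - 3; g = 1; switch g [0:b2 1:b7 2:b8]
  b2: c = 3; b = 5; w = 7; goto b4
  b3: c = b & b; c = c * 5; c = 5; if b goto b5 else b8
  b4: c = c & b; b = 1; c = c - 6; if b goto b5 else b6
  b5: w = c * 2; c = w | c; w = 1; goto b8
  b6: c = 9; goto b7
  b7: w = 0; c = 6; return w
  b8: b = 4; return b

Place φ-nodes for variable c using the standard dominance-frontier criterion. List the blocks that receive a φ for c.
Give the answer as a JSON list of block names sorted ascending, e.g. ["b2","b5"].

Answer: ["b5", "b7", "b8"]

Analysis:
idom tree: b1←b0 b2←b1 b3←b0 b4←b2 b5←b0 b6←b4 b7←b1 b8←b0
Join-block Dom:
  b5: preds {b3,b4}: {b0,b3} ∩ {b0,b1,b2,b4} = {b0}; idom=b0
  b7: preds {b1,b6}: {b0,b1} ∩ {b0,b1,b2,b4,b6} = {b0,b1}; idom=b1
  b8: preds {b1,b3,b5}: {b0,b1} ∩ {b0,b3} ∩ {b0,b5} = {b0}; idom=b0

DF derivation:
  join b5 pred b3: b3 stop@b0
  join b5 pred b4: b4→b2→b1 stop@b0
  join b7 pred b1: · stop@b1
  join b7 pred b6: b6→b4→b2 stop@b1
  join b8 pred b1: b1 stop@b0
  join b8 pred b3: b3 stop@b0
  join b8 pred b5: b5 stop@b0
  b0 → ∅
  b1 → {b5,b8}
  b2 → {b5,b7}
  b3 → {b5,b8}
  b4 → {b5,b7}
  b5 → {b8}
  b6 → {b7}
  b7 → ∅
  b8 → ∅

φ for c: defs {b0,b1,b2,b3,b4,b5,b6,b7}
  DF⁺ = {b5,b7,b8}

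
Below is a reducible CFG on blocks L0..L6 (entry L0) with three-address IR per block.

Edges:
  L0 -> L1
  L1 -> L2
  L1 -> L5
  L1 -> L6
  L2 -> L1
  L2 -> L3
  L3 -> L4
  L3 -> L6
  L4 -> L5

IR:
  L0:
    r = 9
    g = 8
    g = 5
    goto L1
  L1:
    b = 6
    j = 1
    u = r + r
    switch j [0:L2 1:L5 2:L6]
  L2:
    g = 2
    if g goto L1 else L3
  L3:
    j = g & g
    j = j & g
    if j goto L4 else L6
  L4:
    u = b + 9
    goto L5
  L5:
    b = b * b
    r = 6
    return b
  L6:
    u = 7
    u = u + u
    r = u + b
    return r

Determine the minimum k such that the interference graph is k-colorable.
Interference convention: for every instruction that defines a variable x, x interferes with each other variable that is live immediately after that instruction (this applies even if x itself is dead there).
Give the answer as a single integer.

Per-block:
  L0: {g,r} / ∅
  L1: {b,j,u} / {r}
  L2: {g} / ∅
  L3: {j} / {g}
  L4: {u} / {b}
  L5: {b,r} / {b}
  L6: {r,u} / {b}

Backward fixpoint:
  live L0: ∅→{r}
  live L1: {r}→{b,r}
  live L2: {b,r}→{b,g,r}
  live L3: {b,g}→{b}
  live L4: {b}→{b}
  live L5: {b}→∅
  live L6: {b}→∅

Conflict graph:
  b — {g,j,r,u}
  g — {b,j,r}
  j — {b,g,r,u}
  r — {b,g,j,u}
  u — {b,j,r}

Chromatic number:
  clique {b,g,j,r} ⇒ need ≥ 4
  4-colouring: r0={b}  r1={j}  r2={r}  r3={g,u}
  χ = 4

Answer: 4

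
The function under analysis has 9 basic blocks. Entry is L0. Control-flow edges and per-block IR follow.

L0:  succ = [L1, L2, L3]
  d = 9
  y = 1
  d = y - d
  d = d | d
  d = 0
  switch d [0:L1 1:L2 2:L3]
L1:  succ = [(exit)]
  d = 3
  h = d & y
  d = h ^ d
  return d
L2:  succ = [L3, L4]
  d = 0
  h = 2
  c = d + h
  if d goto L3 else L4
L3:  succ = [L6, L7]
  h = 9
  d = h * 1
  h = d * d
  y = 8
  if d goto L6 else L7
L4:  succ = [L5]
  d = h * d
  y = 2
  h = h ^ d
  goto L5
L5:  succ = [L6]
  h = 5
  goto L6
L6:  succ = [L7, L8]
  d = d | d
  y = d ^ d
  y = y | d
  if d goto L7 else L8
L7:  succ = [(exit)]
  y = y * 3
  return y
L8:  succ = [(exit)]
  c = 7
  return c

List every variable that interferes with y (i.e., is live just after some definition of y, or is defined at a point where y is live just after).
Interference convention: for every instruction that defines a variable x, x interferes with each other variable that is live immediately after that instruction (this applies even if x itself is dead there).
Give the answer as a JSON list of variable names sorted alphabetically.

Answer: ["d", "h"]

Working:
Per-block:
  L0: def={d,y} ue=∅
  L1: def={d,h} ue={y}
  L2: def={c,d,h} ue=∅
  L3: def={d,h,y} ue=∅
  L4: def={d,h,y} ue={d,h}
  L5: def={h} ue=∅
  L6: def={d,y} ue={d}
  L7: def={y} ue={y}
  L8: def={c} ue=∅

Live sets:
  live L0: ∅→{y}
  live L1: {y}→∅
  live L2: ∅→{d,h}
  live L3: ∅→{d,y}
  live L4: {d,h}→{d}
  live L5: {d}→{d}
  live L6: {d}→{y}
  live L7: {y}→∅
  live L8: ∅→∅

Interference:
  c — {d,h}
  d — {c,h,y}
  h — {c,d,y}
  y — {d,h}

N(y) = ["d", "h"]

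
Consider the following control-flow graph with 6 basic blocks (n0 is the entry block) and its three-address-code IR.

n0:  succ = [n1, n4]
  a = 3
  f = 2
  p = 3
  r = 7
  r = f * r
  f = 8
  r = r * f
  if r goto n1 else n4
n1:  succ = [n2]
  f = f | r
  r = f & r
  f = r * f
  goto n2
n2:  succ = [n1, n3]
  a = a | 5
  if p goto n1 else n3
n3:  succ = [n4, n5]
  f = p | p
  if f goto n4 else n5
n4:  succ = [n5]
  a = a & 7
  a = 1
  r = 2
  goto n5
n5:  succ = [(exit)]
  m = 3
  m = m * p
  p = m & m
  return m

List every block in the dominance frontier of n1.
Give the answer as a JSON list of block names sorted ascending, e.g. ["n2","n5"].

idom tree: n1←n0 n2←n1 n3←n2 n4←n0 n5←n0
Dom at joins:
  n1: preds {n0,n2}: {n0} ∩ {n0,n1,n2} = {n0}; idom=n0
  n4: preds {n0,n3}: {n0} ∩ {n0,n1,n2,n3} = {n0}; idom=n0
  n5: preds {n3,n4}: {n0,n1,n2,n3} ∩ {n0,n4} = {n0}; idom=n0

DF walk-up:
  n1←n0: walk · to n0
  n1←n2: walk n2→n1 to n0
  n4←n0: walk · to n0
  n4←n3: walk n3→n2→n1 to n0
  n5←n3: walk n3→n2→n1 to n0
  n5←n4: walk n4 to n0
  DF(n0)=∅
  DF(n1)={n1,n4,n5}
  DF(n2)={n1,n4,n5}
  DF(n3)={n4,n5}
  DF(n4)={n5}
  DF(n5)=∅

DF(n1) = ["n1", "n4", "n5"]

Answer: ["n1", "n4", "n5"]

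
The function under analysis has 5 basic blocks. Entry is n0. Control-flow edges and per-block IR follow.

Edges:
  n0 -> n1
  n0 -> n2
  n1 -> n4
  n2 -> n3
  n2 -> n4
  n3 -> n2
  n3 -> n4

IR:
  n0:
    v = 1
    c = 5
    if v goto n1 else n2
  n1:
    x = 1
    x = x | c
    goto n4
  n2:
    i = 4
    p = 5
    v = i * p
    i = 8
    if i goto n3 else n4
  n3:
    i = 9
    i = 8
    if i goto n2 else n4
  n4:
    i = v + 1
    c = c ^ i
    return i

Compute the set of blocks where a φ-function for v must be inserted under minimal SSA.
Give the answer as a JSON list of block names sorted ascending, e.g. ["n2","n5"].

Answer: ["n2", "n4"]

Working:
idom tree: n1←n0 n2←n0 n3←n2 n4←n0
Dom∩ at merges:
  n2: preds {n0,n3}: {n0} ∩ {n0,n2,n3} = {n0}; idom=n0
  n4: preds {n1,n2,n3}: {n0,n1} ∩ {n0,n2} ∩ {n0,n2,n3} = {n0}; idom=n0

DF walk-up:
  join n2 pred n0: · stop@n0
  join n2 pred n3: n3→n2 stop@n0
  join n4 pred n1: n1 stop@n0
  join n4 pred n2: n2 stop@n0
  join n4 pred n3: n3→n2 stop@n0
  n0 → ∅
  n1 → {n4}
  n2 → {n2,n4}
  n3 → {n2,n4}
  n4 → ∅

φ for v: defs {n0,n2}
  DF⁺ = {n2,n4}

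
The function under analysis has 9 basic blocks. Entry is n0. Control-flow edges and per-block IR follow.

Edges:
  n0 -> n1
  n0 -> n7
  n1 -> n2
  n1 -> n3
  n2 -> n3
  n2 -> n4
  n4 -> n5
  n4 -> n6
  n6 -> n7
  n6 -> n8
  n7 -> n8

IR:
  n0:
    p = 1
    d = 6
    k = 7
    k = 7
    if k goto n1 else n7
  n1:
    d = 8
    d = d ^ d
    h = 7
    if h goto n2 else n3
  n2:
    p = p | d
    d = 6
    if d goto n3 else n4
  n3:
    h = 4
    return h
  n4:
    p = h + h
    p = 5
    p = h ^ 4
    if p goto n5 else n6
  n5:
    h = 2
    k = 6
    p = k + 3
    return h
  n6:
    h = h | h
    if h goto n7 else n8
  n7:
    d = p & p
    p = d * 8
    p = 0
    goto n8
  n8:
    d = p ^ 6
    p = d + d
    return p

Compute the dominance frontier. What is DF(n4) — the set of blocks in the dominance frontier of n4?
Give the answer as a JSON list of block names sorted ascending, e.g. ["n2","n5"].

idom tree: n1←n0 n2←n1 n3←n1 n4←n2 n5←n4 n6←n4 n7←n0 n8←n0
Join-block Dom:
  n3: preds {n1,n2}: {n0,n1} ∩ {n0,n1,n2} = {n0,n1}; idom=n1
  n7: preds {n0,n6}: {n0} ∩ {n0,n1,n2,n4,n6} = {n0}; idom=n0
  n8: preds {n6,n7}: {n0,n1,n2,n4,n6} ∩ {n0,n7} = {n0}; idom=n0

Frontier:
  n3←n1: walk · to n1
  n3←n2: walk n2 to n1
  n7←n0: walk · to n0
  n7←n6: walk n6→n4→n2→n1 to n0
  n8←n6: walk n6→n4→n2→n1 to n0
  n8←n7: walk n7 to n0
  n0 → ∅
  n1 → {n7,n8}
  n2 → {n3,n7,n8}
  n3 → ∅
  n4 → {n7,n8}
  n5 → ∅
  n6 → {n7,n8}
  n7 → {n8}
  n8 → ∅

DF(n4) = ["n7", "n8"]

Answer: ["n7", "n8"]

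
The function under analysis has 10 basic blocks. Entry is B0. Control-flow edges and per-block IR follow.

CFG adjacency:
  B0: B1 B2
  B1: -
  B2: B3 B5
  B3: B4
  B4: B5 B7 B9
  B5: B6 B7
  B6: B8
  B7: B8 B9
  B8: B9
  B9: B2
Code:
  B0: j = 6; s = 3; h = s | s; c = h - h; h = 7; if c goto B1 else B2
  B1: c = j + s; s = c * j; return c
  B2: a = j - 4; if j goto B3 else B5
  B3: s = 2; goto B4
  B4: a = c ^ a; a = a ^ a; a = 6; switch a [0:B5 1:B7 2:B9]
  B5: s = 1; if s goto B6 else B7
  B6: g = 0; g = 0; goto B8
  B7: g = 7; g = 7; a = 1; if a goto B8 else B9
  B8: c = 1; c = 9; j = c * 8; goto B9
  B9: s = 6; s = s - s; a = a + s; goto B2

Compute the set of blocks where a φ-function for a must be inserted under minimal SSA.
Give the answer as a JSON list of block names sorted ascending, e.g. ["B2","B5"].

idom tree: B1←B0 B2←B0 B3←B2 B4←B3 B5←B2 B6←B5 B7←B2 B8←B2 B9←B2
Join-block Dom:
  B2: preds {B0,B9}: {B0} ∩ {B0,B2,B9} = {B0}; idom=B0
  B5: preds {B2,B4}: {B0,B2} ∩ {B0,B2,B3,B4} = {B0,B2}; idom=B2
  B7: preds {B4,B5}: {B0,B2,B3,B4} ∩ {B0,B2,B5} = {B0,B2}; idom=B2
  B8: preds {B6,B7}: {B0,B2,B5,B6} ∩ {B0,B2,B7} = {B0,B2}; idom=B2
  B9: preds {B4,B7,B8}: {B0,B2,B3,B4} ∩ {B0,B2,B7} ∩ {B0,B2,B8} = {B0,B2}; idom=B2

DF derivation:
  join B2 pred B0: · stop@B0
  join B2 pred B9: B9→B2 stop@B0
  join B5 pred B2: · stop@B2
  join B5 pred B4: B4→B3 stop@B2
  join B7 pred B4: B4→B3 stop@B2
  join B7 pred B5: B5 stop@B2
  join B8 pred B6: B6→B5 stop@B2
  join B8 pred B7: B7 stop@B2
  join B9 pred B4: B4→B3 stop@B2
  join B9 pred B7: B7 stop@B2
  join B9 pred B8: B8 stop@B2
  B0: DF=∅
  B1: DF=∅
  B2: DF={B2}
  B3: DF={B5,B7,B9}
  B4: DF={B5,B7,B9}
  B5: DF={B7,B8}
  B6: DF={B8}
  B7: DF={B8,B9}
  B8: DF={B9}
  B9: DF={B2}

φ for a: defs {B2,B4,B7,B9}
  DF⁺ = {B2,B5,B7,B8,B9}

Answer: ["B2", "B5", "B7", "B8", "B9"]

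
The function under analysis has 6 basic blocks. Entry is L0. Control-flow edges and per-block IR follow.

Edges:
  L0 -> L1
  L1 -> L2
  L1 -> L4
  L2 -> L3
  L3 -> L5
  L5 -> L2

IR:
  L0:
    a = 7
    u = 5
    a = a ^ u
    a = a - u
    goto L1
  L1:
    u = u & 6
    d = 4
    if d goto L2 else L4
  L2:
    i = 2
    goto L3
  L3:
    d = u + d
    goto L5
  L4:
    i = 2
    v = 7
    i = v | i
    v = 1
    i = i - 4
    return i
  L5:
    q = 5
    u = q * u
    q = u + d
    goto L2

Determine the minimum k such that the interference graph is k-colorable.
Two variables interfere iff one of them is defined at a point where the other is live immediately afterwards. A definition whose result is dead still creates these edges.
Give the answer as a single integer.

Block summaries:
  L0: def={a,u} ue=∅
  L1: def={d,u} ue={u}
  L2: def={i} ue=∅
  L3: def={d} ue={d,u}
  L4: def={i,v} ue=∅
  L5: def={q,u} ue={d,u}

Backward fixpoint:
  L0: in=∅ out={u}
  L1: in={u} out={d,u}
  L2: in={d,u} out={d,u}
  L3: in={d,u} out={d,u}
  L4: in=∅ out=∅
  L5: in={d,u} out={d,u}

Interfere edges:
  a: {u}
  d: {i,q,u}
  i: {d,u,v}
  q: {d,u}
  u: {a,d,i,q}
  v: {i}

Chromatic number:
  lower bound: {d,i,u} mutually conflict ⇒ χ ≥ 3
  3-colouring: c0={u,v}  c1={a,d}  c2={i,q}
  χ = 3

Answer: 3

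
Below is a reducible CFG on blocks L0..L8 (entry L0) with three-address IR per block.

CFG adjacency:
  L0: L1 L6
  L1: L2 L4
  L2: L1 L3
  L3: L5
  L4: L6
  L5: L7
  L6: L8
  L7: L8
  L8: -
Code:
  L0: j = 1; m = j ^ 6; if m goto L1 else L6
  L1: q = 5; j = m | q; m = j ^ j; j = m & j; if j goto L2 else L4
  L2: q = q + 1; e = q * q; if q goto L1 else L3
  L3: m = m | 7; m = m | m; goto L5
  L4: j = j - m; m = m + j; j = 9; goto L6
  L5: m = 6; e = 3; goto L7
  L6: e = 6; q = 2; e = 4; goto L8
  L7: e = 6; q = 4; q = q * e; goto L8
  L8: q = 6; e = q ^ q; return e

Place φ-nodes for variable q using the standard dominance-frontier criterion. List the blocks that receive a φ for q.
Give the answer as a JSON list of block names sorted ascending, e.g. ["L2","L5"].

idom tree: L1←L0 L2←L1 L3←L2 L4←L1 L5←L3 L6←L0 L7←L5 L8←L0
Join-block Dom:
  L1: preds {L0,L2}: {L0} ∩ {L0,L1,L2} = {L0}; idom=L0
  L6: preds {L0,L4}: {L0} ∩ {L0,L1,L4} = {L0}; idom=L0
  L8: preds {L6,L7}: {L0,L6} ∩ {L0,L1,L2,L3,L5,L7} = {L0}; idom=L0

Frontier:
  join L1 pred L0: · stop@L0
  join L1 pred L2: L2→L1 stop@L0
  join L6 pred L0: · stop@L0
  join L6 pred L4: L4→L1 stop@L0
  join L8 pred L6: L6 stop@L0
  join L8 pred L7: L7→L5→L3→L2→L1 stop@L0
  L0: DF=∅
  L1: DF={L1,L6,L8}
  L2: DF={L1,L8}
  L3: DF={L8}
  L4: DF={L6}
  L5: DF={L8}
  L6: DF={L8}
  L7: DF={L8}
  L8: DF=∅

φ for q: defs {L1,L2,L6,L7,L8}
  DF⁺ = {L1,L6,L8}

Answer: ["L1", "L6", "L8"]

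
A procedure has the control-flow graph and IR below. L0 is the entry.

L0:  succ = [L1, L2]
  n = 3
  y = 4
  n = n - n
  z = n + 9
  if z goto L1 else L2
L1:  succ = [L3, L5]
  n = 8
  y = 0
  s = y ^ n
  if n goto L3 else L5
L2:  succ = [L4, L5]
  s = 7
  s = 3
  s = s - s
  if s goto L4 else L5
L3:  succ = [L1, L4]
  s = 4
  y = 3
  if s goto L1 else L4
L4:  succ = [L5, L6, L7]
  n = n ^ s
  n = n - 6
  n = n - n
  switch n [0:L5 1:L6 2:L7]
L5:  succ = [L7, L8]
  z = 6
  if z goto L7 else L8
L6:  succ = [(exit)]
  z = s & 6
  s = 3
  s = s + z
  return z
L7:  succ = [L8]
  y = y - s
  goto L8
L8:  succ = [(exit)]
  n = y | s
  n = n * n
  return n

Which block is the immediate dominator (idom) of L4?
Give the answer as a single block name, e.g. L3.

Answer: L0

Analysis:
idom tree: L1←L0 L2←L0 L3←L1 L4←L0 L5←L0 L6←L4 L7←L0 L8←L0
Join-block Dom:
  L1: preds {L0,L3}: {L0} ∩ {L0,L1,L3} = {L0}; idom=L0
  L4: preds {L2,L3}: {L0,L2} ∩ {L0,L1,L3} = {L0}; idom=L0
  L5: preds {L1,L2,L4}: {L0,L1} ∩ {L0,L2} ∩ {L0,L4} = {L0}; idom=L0
  L7: preds {L4,L5}: {L0,L4} ∩ {L0,L5} = {L0}; idom=L0
  L8: preds {L5,L7}: {L0,L5} ∩ {L0,L7} = {L0}; idom=L0

idom(L4) = L0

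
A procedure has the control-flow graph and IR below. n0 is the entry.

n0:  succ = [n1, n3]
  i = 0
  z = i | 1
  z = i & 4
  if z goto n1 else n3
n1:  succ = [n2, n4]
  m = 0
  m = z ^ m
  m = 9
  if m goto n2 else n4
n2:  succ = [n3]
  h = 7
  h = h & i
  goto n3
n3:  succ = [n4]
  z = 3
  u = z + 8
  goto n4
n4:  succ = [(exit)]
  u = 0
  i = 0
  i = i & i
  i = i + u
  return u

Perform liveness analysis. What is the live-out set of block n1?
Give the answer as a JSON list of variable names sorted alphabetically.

Answer: ["i"]

Derivation:
Block summaries:
  n0 def {i,z} use ∅
  n1 def {m} use {z}
  n2 def {h} use {i}
  n3 def {u,z} use ∅
  n4 def {i,u} use ∅

Backward fixpoint:
  live n0: ∅→{i,z}
  live n1: {i,z}→{i}
  live n2: {i}→∅
  live n3: ∅→∅
  live n4: ∅→∅

live-out(n1) = ["i"]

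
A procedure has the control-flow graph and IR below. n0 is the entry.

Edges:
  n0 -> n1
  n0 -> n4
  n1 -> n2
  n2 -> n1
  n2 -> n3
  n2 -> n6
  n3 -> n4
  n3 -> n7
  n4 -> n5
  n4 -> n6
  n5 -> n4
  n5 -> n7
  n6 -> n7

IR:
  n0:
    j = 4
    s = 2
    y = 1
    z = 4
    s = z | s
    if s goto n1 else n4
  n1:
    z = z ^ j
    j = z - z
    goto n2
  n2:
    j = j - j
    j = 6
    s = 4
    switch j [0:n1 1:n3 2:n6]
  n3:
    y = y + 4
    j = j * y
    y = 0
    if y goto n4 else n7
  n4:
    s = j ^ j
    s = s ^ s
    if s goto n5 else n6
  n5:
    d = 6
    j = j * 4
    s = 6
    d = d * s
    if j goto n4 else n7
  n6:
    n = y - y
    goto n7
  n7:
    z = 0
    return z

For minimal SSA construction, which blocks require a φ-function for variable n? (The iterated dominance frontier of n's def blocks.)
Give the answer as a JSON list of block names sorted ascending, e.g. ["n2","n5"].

idom tree: n1←n0 n2←n1 n3←n2 n4←n0 n5←n4 n6←n0 n7←n0
Join-block Dom:
  n1: preds {n0,n2}: {n0} ∩ {n0,n1,n2} = {n0}; idom=n0
  n4: preds {n0,n3,n5}: {n0} ∩ {n0,n1,n2,n3} ∩ {n0,n4,n5} = {n0}; idom=n0
  n6: preds {n2,n4}: {n0,n1,n2} ∩ {n0,n4} = {n0}; idom=n0
  n7: preds {n3,n5,n6}: {n0,n1,n2,n3} ∩ {n0,n4,n5} ∩ {n0,n6} = {n0}; idom=n0

DF walk-up:
  n1←n0: walk · to n0
  n1←n2: walk n2→n1 to n0
  n4←n0: walk · to n0
  n4←n3: walk n3→n2→n1 to n0
  n4←n5: walk n5→n4 to n0
  n6←n2: walk n2→n1 to n0
  n6←n4: walk n4 to n0
  n7←n3: walk n3→n2→n1 to n0
  n7←n5: walk n5→n4 to n0
  n7←n6: walk n6 to n0
  n0 → ∅
  n1 → {n1,n4,n6,n7}
  n2 → {n1,n4,n6,n7}
  n3 → {n4,n7}
  n4 → {n4,n6,n7}
  n5 → {n4,n7}
  n6 → {n7}
  n7 → ∅

φ for n: defs {n6}
  DF⁺ = {n7}

Answer: ["n7"]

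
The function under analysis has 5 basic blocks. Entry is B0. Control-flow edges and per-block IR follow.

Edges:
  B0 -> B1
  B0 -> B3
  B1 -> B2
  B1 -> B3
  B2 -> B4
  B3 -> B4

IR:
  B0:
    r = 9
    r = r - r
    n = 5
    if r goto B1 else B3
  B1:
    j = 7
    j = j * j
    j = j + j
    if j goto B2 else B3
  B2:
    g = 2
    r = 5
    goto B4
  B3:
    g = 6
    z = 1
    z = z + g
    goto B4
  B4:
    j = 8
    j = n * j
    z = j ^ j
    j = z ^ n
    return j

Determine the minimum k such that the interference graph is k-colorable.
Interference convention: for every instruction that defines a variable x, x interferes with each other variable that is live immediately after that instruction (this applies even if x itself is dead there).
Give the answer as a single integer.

Per-block:
  B0 def {n,r} use ∅
  B1 def {j} use ∅
  B2 def {g,r} use ∅
  B3 def {g,z} use ∅
  B4 def {j,z} use {n}

Backward fixpoint:
  B0 li=∅ lo={n}
  B1 li={n} lo={n}
  B2 li={n} lo={n}
  B3 li={n} lo={n}
  B4 li={n} lo=∅

Interfere edges:
  g — {n,z}
  j — {n}
  n — {g,j,r,z}
  r — {n}
  z — {g,n}

Chromatic number:
  {g,n,z} pairwise interfere (3-clique) ⇒ χ ≥ 3
  assign g→c1 j→c1 n→c0 r→c1 z→c2 — no edge inside a register ⇒ χ ≤ 3
  χ = 3

Answer: 3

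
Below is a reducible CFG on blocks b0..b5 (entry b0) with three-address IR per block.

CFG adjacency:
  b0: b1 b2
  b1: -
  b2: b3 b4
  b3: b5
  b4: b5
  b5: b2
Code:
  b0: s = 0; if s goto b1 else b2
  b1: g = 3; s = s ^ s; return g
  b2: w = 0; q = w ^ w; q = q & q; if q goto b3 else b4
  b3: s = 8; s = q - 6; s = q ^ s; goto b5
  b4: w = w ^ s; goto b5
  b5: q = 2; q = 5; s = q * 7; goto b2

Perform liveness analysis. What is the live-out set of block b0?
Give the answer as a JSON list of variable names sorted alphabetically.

Answer: ["s"]

Analysis:
Per-block:
  b0 def {s} use ∅
  b1 def {g,s} use {s}
  b2 def {q,w} use ∅
  b3 def {s} use {q}
  b4 def {w} use {s,w}
  b5 def {q,s} use ∅

Backward fixpoint:
  b0: in=∅ out={s}
  b1: in={s} out=∅
  b2: in={s} out={q,s,w}
  b3: in={q} out=∅
  b4: in={s,w} out=∅
  b5: in=∅ out={s}

live-out(b0) = ["s"]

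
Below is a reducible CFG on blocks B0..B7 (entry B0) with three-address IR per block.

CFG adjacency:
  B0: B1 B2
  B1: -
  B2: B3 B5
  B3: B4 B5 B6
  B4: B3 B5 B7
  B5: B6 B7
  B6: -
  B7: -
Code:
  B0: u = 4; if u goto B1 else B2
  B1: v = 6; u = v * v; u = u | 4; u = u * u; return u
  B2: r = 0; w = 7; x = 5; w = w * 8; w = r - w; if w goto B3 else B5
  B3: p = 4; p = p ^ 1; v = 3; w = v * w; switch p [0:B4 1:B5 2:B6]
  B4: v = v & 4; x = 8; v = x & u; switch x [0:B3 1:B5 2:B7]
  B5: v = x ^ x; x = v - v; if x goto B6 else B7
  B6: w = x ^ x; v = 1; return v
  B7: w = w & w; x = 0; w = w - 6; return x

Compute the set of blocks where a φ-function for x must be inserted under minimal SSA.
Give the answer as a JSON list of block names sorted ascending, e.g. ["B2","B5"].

idom tree: B1←B0 B2←B0 B3←B2 B4←B3 B5←B2 B6←B2 B7←B2
Join-block Dom:
  B3: preds {B2,B4}: {B0,B2} ∩ {B0,B2,B3,B4} = {B0,B2}; idom=B2
  B5: preds {B2,B3,B4}: {B0,B2} ∩ {B0,B2,B3} ∩ {B0,B2,B3,B4} = {B0,B2}; idom=B2
  B6: preds {B3,B5}: {B0,B2,B3} ∩ {B0,B2,B5} = {B0,B2}; idom=B2
  B7: preds {B4,B5}: {B0,B2,B3,B4} ∩ {B0,B2,B5} = {B0,B2}; idom=B2

DF walk-up:
  join B3 pred B2: · stop@B2
  join B3 pred B4: B4→B3 stop@B2
  join B5 pred B2: · stop@B2
  join B5 pred B3: B3 stop@B2
  join B5 pred B4: B4→B3 stop@B2
  join B6 pred B3: B3 stop@B2
  join B6 pred B5: B5 stop@B2
  join B7 pred B4: B4→B3 stop@B2
  join B7 pred B5: B5 stop@B2
  DF(B0)=∅
  DF(B1)=∅
  DF(B2)=∅
  DF(B3)={B3,B5,B6,B7}
  DF(B4)={B3,B5,B7}
  DF(B5)={B6,B7}
  DF(B6)=∅
  DF(B7)=∅

φ for x: defs {B2,B4,B5,B7}
  DF⁺ = {B3,B5,B6,B7}

Answer: ["B3", "B5", "B6", "B7"]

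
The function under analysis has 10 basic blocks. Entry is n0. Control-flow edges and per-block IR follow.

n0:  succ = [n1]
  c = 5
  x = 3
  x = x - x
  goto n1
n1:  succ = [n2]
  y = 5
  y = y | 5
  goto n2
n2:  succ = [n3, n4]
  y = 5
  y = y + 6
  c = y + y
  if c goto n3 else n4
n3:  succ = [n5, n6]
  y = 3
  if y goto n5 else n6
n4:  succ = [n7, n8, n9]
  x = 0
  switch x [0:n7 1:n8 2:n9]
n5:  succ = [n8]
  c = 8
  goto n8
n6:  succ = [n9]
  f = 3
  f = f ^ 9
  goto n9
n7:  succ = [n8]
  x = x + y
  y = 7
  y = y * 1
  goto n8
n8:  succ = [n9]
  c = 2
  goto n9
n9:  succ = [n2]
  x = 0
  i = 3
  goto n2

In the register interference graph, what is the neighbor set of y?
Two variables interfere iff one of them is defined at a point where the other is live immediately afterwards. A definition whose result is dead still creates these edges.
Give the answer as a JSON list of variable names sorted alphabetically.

Block summaries:
  n0: def={c,x} ue=∅
  n1: def={y} ue=∅
  n2: def={c,y} ue=∅
  n3: def={y} ue=∅
  n4: def={x} ue=∅
  n5: def={c} ue=∅
  n6: def={f} ue=∅
  n7: def={x,y} ue={x,y}
  n8: def={c} ue=∅
  n9: def={i,x} ue=∅

Backward fixpoint:
  live n0: ∅→∅
  live n1: ∅→∅
  live n2: ∅→{y}
  live n3: ∅→∅
  live n4: {y}→{x,y}
  live n5: ∅→∅
  live n6: ∅→∅
  live n7: {x,y}→∅
  live n8: ∅→∅
  live n9: ∅→∅

Interference:
  c — {y}
  f — ∅
  i — ∅
  x — {y}
  y — {c,x}

N(y) = ["c", "x"]

Answer: ["c", "x"]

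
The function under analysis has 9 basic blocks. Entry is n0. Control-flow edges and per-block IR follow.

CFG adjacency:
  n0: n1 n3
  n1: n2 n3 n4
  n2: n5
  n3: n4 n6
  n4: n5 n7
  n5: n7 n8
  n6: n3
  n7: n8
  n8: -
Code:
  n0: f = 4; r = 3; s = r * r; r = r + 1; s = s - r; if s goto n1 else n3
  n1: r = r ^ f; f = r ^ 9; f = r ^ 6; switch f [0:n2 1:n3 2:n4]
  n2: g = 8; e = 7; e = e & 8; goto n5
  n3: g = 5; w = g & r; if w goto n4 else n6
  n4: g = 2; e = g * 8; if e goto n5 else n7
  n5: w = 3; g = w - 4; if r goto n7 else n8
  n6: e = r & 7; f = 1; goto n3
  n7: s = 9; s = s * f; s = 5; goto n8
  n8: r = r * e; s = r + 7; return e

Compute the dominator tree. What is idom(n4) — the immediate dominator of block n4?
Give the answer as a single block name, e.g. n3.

idom tree: n1←n0 n2←n1 n3←n0 n4←n0 n5←n0 n6←n3 n7←n0 n8←n0
Join-block Dom:
  n3: preds {n0,n1,n6}: {n0} ∩ {n0,n1} ∩ {n0,n3,n6} = {n0}; idom=n0
  n4: preds {n1,n3}: {n0,n1} ∩ {n0,n3} = {n0}; idom=n0
  n5: preds {n2,n4}: {n0,n1,n2} ∩ {n0,n4} = {n0}; idom=n0
  n7: preds {n4,n5}: {n0,n4} ∩ {n0,n5} = {n0}; idom=n0
  n8: preds {n5,n7}: {n0,n5} ∩ {n0,n7} = {n0}; idom=n0

idom(n4) = n0

Answer: n0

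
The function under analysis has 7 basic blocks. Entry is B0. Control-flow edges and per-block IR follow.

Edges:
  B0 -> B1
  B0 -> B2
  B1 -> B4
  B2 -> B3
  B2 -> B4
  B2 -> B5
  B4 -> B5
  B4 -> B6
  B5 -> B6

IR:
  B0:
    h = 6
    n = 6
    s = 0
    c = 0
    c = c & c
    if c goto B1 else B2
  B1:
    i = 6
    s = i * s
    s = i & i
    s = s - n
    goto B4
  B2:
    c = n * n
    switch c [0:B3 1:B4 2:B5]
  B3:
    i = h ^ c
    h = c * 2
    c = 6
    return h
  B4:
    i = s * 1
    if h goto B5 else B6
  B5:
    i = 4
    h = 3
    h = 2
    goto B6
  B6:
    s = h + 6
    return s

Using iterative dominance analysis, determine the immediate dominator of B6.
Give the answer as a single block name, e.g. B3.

idom tree: B1←B0 B2←B0 B3←B2 B4←B0 B5←B0 B6←B0
Join-block Dom:
  B4: preds {B1,B2}: {B0,B1} ∩ {B0,B2} = {B0}; idom=B0
  B5: preds {B2,B4}: {B0,B2} ∩ {B0,B4} = {B0}; idom=B0
  B6: preds {B4,B5}: {B0,B4} ∩ {B0,B5} = {B0}; idom=B0

idom(B6) = B0

Answer: B0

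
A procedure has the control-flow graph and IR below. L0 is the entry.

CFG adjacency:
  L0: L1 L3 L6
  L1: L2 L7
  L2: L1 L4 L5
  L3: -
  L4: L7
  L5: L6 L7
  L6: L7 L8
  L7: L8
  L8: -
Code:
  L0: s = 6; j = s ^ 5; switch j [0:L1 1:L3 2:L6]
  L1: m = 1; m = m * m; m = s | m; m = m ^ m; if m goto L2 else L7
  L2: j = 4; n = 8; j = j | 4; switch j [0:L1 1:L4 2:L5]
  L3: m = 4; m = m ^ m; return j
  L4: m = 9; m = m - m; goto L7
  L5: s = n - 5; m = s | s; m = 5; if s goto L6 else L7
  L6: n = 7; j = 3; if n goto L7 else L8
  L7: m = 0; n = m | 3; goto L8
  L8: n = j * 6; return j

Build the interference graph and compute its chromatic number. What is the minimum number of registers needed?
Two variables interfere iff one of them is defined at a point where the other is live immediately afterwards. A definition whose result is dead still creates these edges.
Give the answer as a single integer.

Block summaries:
  L0 def {j,s} use ∅
  L1 def {m} use {s}
  L2 def {j,n} use ∅
  L3 def {m} use {j}
  L4 def {m} use ∅
  L5 def {m,s} use {n}
  L6 def {j,n} use ∅
  L7 def {m,n} use ∅
  L8 def {n} use {j}

Liveness:
  L0: in=∅ out={j,s}
  L1: in={j,s} out={j,s}
  L2: in={s} out={j,n,s}
  L3: in={j} out=∅
  L4: in={j} out={j}
  L5: in={j,n} out={j}
  L6: in=∅ out={j}
  L7: in={j} out={j}
  L8: in={j} out=∅

Interference:
  j: {m,n,s}
  m: {j,s}
  n: {j,s}
  s: {j,m,n}

Chromatic number:
  lower bound: {j,m,s} mutually conflict ⇒ χ ≥ 3
  3-colouring: c0={j}  c1={s}  c2={m,n}
  χ = 3

Answer: 3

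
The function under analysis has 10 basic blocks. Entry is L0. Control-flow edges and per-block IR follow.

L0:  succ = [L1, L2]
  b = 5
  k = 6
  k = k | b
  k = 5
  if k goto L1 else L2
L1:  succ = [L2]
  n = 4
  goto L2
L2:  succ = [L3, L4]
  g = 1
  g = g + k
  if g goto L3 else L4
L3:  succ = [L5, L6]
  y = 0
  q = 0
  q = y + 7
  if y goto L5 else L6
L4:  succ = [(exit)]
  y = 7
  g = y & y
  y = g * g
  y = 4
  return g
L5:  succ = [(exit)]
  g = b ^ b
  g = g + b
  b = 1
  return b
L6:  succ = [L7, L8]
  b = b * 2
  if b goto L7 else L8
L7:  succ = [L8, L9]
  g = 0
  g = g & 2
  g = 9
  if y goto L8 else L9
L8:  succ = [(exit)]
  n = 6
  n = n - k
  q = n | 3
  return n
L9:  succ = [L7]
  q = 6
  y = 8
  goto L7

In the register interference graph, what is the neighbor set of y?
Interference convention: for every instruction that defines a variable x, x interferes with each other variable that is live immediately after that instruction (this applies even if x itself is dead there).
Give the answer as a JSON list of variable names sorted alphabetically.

Per-block:
  L0 def {b,k} use ∅
  L1 def {n} use ∅
  L2 def {g} use {k}
  L3 def {q,y} use ∅
  L4 def {g,y} use ∅
  L5 def {b,g} use {b}
  L6 def {b} use {b}
  L7 def {g} use {y}
  L8 def {n,q} use {k}
  L9 def {q,y} use ∅

Backward fixpoint:
  L0: in=∅ out={b,k}
  L1: in={b,k} out={b,k}
  L2: in={b,k} out={b,k}
  L3: in={b,k} out={b,k,y}
  L4: in=∅ out=∅
  L5: in={b} out=∅
  L6: in={b,k,y} out={k,y}
  L7: in={k,y} out={k}
  L8: in={k} out=∅
  L9: in={k} out={k,y}

Conflict graph:
  b — {g,k,n,q,y}
  g — {b,k,y}
  k — {b,g,n,q,y}
  n — {b,k,q}
  q — {b,k,n,y}
  y — {b,g,k,q}

N(y) = ["b", "g", "k", "q"]

Answer: ["b", "g", "k", "q"]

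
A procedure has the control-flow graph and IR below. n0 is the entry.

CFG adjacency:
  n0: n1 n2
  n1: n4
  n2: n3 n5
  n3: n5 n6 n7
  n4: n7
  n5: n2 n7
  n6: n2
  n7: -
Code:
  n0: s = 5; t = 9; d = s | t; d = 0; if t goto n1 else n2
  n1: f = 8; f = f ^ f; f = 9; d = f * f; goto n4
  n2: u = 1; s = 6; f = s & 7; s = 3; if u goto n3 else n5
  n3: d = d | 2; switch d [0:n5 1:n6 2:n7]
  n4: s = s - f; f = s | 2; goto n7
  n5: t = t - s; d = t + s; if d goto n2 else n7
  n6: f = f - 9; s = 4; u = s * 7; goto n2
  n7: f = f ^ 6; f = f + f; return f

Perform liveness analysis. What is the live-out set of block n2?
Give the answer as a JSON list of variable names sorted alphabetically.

Answer: ["d", "f", "s", "t"]

Derivation:
Per-block:
  n0: {d,s,t} / ∅
  n1: {d,f} / ∅
  n2: {f,s,u} / ∅
  n3: {d} / {d}
  n4: {f,s} / {f,s}
  n5: {d,t} / {s,t}
  n6: {f,s,u} / {f}
  n7: {f} / {f}

Live sets:
  n0 li=∅ lo={d,s,t}
  n1 li={s} lo={f,s}
  n2 li={d,t} lo={d,f,s,t}
  n3 li={d,f,s,t} lo={d,f,s,t}
  n4 li={f,s} lo={f}
  n5 li={f,s,t} lo={d,f,t}
  n6 li={d,f,t} lo={d,t}
  n7 li={f} lo=∅

live-out(n2) = ["d", "f", "s", "t"]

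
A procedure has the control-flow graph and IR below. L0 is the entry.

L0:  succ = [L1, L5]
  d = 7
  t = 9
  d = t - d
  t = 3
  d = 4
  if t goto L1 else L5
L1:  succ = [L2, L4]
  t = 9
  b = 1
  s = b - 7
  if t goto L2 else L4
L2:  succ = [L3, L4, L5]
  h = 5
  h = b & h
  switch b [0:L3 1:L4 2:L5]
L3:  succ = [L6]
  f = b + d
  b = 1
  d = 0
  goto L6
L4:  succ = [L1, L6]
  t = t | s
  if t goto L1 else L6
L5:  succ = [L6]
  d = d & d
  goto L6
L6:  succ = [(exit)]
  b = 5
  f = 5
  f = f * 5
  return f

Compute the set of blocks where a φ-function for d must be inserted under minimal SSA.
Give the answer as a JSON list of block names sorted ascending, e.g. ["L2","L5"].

idom tree: L1←L0 L2←L1 L3←L2 L4←L1 L5←L0 L6←L0
Dom∩ at merges:
  L1: preds {L0,L4}: {L0} ∩ {L0,L1,L4} = {L0}; idom=L0
  L4: preds {L1,L2}: {L0,L1} ∩ {L0,L1,L2} = {L0,L1}; idom=L1
  L5: preds {L0,L2}: {L0} ∩ {L0,L1,L2} = {L0}; idom=L0
  L6: preds {L3,L4,L5}: {L0,L1,L2,L3} ∩ {L0,L1,L4} ∩ {L0,L5} = {L0}; idom=L0

DF walk-up:
  L1←L0: walk · to L0
  L1←L4: walk L4→L1 to L0
  L4←L1: walk · to L1
  L4←L2: walk L2 to L1
  L5←L0: walk · to L0
  L5←L2: walk L2→L1 to L0
  L6←L3: walk L3→L2→L1 to L0
  L6←L4: walk L4→L1 to L0
  L6←L5: walk L5 to L0
  DF(L0)=∅
  DF(L1)={L1,L5,L6}
  DF(L2)={L4,L5,L6}
  DF(L3)={L6}
  DF(L4)={L1,L6}
  DF(L5)={L6}
  DF(L6)=∅

φ for d: defs {L0,L3,L5}
  DF⁺ = {L6}

Answer: ["L6"]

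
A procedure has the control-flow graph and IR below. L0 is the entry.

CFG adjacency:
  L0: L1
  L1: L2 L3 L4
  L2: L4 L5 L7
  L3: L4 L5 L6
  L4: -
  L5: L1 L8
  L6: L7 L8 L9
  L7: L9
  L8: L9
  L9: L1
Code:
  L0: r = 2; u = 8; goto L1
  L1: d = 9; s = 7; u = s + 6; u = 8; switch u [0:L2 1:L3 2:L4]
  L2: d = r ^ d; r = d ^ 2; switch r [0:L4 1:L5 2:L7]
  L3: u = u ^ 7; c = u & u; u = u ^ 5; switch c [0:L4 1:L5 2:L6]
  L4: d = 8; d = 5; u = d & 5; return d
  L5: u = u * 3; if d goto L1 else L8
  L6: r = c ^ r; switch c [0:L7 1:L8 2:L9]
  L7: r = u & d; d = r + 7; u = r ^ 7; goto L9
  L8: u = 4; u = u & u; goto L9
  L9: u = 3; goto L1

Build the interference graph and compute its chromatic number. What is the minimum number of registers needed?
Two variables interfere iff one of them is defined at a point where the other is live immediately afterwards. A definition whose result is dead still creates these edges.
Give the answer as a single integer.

Answer: 4

Derivation:
def/use:
  L0: {r,u} / ∅
  L1: {d,s,u} / ∅
  L2: {d,r} / {d,r}
  L3: {c,u} / {u}
  L4: {d,u} / ∅
  L5: {u} / {d,u}
  L6: {r} / {c,r}
  L7: {d,r,u} / {d,u}
  L8: {u} / ∅
  L9: {u} / ∅

Backward fixpoint:
  L0 li=∅ lo={r}
  L1 li={r} lo={d,r,u}
  L2 li={d,r,u} lo={d,r,u}
  L3 li={d,r,u} lo={c,d,r,u}
  L4 li=∅ lo=∅
  L5 li={d,r,u} lo={r}
  L6 li={c,d,r,u} lo={d,r,u}
  L7 li={d,u} lo={r}
  L8 li={r} lo={r}
  L9 li={r} lo={r}

Interference:
  c — {d,r,u}
  d — {c,r,s,u}
  r — {c,d,s,u}
  s — {d,r}
  u — {c,d,r}

Colouring:
  clique {c,d,r,u} ⇒ need ≥ 4
  assign c→r2 d→r0 r→r1 s→r2 u→r3 — no edge inside a register ⇒ χ ≤ 4
  χ = 4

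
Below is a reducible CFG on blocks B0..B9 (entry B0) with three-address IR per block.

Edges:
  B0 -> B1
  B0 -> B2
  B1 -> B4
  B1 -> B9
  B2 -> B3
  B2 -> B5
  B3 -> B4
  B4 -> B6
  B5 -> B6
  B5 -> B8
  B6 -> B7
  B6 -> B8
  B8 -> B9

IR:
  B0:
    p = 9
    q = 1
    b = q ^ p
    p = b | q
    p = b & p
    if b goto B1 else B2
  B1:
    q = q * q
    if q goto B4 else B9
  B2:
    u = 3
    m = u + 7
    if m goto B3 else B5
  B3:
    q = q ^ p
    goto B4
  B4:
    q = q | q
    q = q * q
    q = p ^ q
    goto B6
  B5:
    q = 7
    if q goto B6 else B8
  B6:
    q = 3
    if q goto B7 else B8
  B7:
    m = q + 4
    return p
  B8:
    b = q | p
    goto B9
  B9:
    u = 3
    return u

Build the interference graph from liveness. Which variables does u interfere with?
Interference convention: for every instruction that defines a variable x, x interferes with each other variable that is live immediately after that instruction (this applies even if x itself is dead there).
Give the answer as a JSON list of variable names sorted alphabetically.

Answer: ["p", "q"]

Derivation:
Block summaries:
  B0: {b,p,q} / ∅
  B1: {q} / {q}
  B2: {m,u} / ∅
  B3: {q} / {p,q}
  B4: {q} / {p,q}
  B5: {q} / ∅
  B6: {q} / ∅
  B7: {m} / {p,q}
  B8: {b} / {p,q}
  B9: {u} / ∅

Backward fixpoint:
  live B0: ∅→{p,q}
  live B1: {p,q}→{p,q}
  live B2: {p,q}→{p,q}
  live B3: {p,q}→{p,q}
  live B4: {p,q}→{p}
  live B5: {p}→{p,q}
  live B6: {p}→{p,q}
  live B7: {p,q}→∅
  live B8: {p,q}→∅
  live B9: ∅→∅

Interfere edges:
  b↔{p,q}
  m↔{p,q}
  p↔{b,m,q,u}
  q↔{b,m,p,u}
  u↔{p,q}

N(u) = ["p", "q"]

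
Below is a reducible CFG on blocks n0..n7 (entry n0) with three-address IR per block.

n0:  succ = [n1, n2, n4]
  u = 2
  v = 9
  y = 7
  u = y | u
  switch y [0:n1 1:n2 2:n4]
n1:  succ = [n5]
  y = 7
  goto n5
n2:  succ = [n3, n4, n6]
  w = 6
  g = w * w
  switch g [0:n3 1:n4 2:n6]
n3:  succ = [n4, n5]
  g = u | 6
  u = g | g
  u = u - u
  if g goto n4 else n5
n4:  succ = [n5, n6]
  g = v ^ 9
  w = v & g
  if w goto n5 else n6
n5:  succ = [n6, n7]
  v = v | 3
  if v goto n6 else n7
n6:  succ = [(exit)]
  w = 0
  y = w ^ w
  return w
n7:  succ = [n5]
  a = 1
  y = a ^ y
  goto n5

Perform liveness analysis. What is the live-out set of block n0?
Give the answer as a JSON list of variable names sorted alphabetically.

Answer: ["u", "v", "y"]

Derivation:
Per-block:
  n0: {u,v,y} / ∅
  n1: {y} / ∅
  n2: {g,w} / ∅
  n3: {g,u} / {u}
  n4: {g,w} / {v}
  n5: {v} / {v}
  n6: {w,y} / ∅
  n7: {a,y} / {y}

Liveness:
  n0: in=∅ out={u,v,y}
  n1: in={v} out={v,y}
  n2: in={u,v,y} out={u,v,y}
  n3: in={u,v,y} out={v,y}
  n4: in={v,y} out={v,y}
  n5: in={v,y} out={v,y}
  n6: in=∅ out=∅
  n7: in={v,y} out={v,y}

live-out(n0) = ["u", "v", "y"]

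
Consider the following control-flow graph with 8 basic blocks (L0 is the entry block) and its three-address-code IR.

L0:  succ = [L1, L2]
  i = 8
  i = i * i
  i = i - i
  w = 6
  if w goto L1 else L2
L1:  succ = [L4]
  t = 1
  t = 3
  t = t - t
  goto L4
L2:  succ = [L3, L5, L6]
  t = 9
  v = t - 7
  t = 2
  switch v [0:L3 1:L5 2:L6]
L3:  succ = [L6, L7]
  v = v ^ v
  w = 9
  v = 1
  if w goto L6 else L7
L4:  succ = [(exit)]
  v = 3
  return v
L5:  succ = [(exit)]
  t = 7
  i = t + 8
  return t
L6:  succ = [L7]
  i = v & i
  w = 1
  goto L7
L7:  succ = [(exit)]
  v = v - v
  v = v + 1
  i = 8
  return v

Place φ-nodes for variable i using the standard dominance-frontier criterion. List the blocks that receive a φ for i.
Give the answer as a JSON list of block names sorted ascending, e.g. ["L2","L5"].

Answer: ["L7"]

Derivation:
idom tree: L1←L0 L2←L0 L3←L2 L4←L1 L5←L2 L6←L2 L7←L2
Join-block Dom:
  L6: preds {L2,L3}: {L0,L2} ∩ {L0,L2,L3} = {L0,L2}; idom=L2
  L7: preds {L3,L6}: {L0,L2,L3} ∩ {L0,L2,L6} = {L0,L2}; idom=L2

DF walk-up:
  L6←L2: walk · to L2
  L6←L3: walk L3 to L2
  L7←L3: walk L3 to L2
  L7←L6: walk L6 to L2
  DF(L0)=∅
  DF(L1)=∅
  DF(L2)=∅
  DF(L3)={L6,L7}
  DF(L4)=∅
  DF(L5)=∅
  DF(L6)={L7}
  DF(L7)=∅

φ for i: defs {L0,L5,L6,L7}
  DF⁺ = {L7}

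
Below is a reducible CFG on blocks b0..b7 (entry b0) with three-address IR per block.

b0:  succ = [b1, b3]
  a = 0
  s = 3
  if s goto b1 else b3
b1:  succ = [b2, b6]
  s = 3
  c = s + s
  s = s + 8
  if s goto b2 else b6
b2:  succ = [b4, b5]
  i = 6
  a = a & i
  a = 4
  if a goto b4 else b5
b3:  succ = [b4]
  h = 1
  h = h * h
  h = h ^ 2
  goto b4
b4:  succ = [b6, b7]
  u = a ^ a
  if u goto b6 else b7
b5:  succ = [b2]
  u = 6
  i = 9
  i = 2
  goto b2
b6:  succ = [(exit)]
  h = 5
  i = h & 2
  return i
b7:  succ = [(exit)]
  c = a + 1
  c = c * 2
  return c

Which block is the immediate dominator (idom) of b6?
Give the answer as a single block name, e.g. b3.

idom tree: b1←b0 b2←b1 b3←b0 b4←b0 b5←b2 b6←b0 b7←b4
Dom∩ at merges:
  b2: preds {b1,b5}: {b0,b1} ∩ {b0,b1,b2,b5} = {b0,b1}; idom=b1
  b4: preds {b2,b3}: {b0,b1,b2} ∩ {b0,b3} = {b0}; idom=b0
  b6: preds {b1,b4}: {b0,b1} ∩ {b0,b4} = {b0}; idom=b0

idom(b6) = b0

Answer: b0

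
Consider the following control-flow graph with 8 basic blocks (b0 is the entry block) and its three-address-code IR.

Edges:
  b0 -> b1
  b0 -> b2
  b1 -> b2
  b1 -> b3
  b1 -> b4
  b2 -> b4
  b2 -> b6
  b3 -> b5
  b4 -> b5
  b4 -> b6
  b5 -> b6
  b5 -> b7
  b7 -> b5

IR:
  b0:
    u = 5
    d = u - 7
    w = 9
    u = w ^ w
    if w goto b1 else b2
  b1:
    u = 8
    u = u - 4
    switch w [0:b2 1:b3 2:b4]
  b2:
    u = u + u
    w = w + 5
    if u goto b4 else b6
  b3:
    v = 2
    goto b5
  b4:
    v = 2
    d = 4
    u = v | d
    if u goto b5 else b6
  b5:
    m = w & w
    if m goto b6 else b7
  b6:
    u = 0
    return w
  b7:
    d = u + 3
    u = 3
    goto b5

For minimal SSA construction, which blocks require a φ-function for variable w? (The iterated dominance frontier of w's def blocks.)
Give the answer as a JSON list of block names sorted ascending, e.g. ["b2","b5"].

Answer: ["b4", "b5", "b6"]

Derivation:
idom tree: b1←b0 b2←b0 b3←b1 b4←b0 b5←b0 b6←b0 b7←b5
Dom at joins:
  b2: preds {b0,b1}: {b0} ∩ {b0,b1} = {b0}; idom=b0
  b4: preds {b1,b2}: {b0,b1} ∩ {b0,b2} = {b0}; idom=b0
  b5: preds {b3,b4,b7}: {b0,b1,b3} ∩ {b0,b4} ∩ {b0,b5,b7} = {b0}; idom=b0
  b6: preds {b2,b4,b5}: {b0,b2} ∩ {b0,b4} ∩ {b0,b5} = {b0}; idom=b0

DF derivation:
  b2←b0: walk · to b0
  b2←b1: walk b1 to b0
  b4←b1: walk b1 to b0
  b4←b2: walk b2 to b0
  b5←b3: walk b3→b1 to b0
  b5←b4: walk b4 to b0
  b5←b7: walk b7→b5 to b0
  b6←b2: walk b2 to b0
  b6←b4: walk b4 to b0
  b6←b5: walk b5 to b0
  b0: DF=∅
  b1: DF={b2,b4,b5}
  b2: DF={b4,b6}
  b3: DF={b5}
  b4: DF={b5,b6}
  b5: DF={b5,b6}
  b6: DF=∅
  b7: DF={b5}

φ for w: defs {b0,b2}
  DF⁺ = {b4,b5,b6}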